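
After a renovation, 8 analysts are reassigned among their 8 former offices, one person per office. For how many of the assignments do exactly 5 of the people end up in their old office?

112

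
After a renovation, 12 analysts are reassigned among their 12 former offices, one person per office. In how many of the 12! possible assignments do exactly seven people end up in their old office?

Choose which 7 of the 12 are fixed: C(12,7) = 792.
The remaining 5 must be deranged: !5 = 44.
Total: 792 × 44 = 34848.

34848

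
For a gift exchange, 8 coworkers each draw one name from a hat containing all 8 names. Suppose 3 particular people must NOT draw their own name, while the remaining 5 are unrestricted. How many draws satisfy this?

27240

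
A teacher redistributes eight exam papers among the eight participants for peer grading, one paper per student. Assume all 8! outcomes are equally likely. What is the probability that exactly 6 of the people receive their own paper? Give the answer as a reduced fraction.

1/1440

Favorable outcomes: C(8,6)·!2 = 28·1 = 28.
Total outcomes: 8! = 40320.
Probability = 28/40320 = 1/1440.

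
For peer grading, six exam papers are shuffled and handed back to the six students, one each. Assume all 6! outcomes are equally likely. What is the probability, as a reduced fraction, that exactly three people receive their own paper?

Favorable outcomes: C(6,3)·!3 = 20·2 = 40.
Total outcomes: 6! = 720.
Probability = 40/720 = 1/18.

1/18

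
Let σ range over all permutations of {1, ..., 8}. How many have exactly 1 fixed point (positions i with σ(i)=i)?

14832

Choose which one of the 8 is fixed: C(8,1) = 8.
The remaining 7 must be deranged: !7 = 1854.
Total: 8 × 1854 = 14832.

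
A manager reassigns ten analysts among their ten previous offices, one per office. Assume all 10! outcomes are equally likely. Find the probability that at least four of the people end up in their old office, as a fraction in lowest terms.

Favorable outcomes: Σ_{i≥4} C(10,i)·!(10-i) = 210·265 + 252·44 + 210·9 + 120·2 + 45·1 + 10·0 + 1·1 = 68914.
Total outcomes: 10! = 3628800.
Probability = 68914/3628800 = 34457/1814400.

34457/1814400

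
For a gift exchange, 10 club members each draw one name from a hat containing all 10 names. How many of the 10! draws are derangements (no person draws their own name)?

!10 = 10! · Σ_{k=0}^{10} (-1)^k/k!
= 10! - 10!/1! + 10!/2! - 10!/3! + 10!/4! - 10!/5! + 10!/6! - 10!/7! + 10!/8! - 10!/9! + 10!/10!
= 3628800 - 3628800 + 1814400 - 604800 + 151200 - 30240 + 5040 - 720 + 90 - 10 + 1
= 1334961

1334961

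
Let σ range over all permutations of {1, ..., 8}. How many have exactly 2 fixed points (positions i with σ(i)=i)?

7420

Choose which 2 of the 8 are fixed: C(8,2) = 28.
The remaining 6 must be deranged: !6 = 265.
Total: 28 × 265 = 7420.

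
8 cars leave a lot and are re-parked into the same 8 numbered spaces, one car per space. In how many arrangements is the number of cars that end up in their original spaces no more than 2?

# with exactly i fixed is C(8,i)·!(8-i); sum over i=0..2:
  i=0: C(8,0)·!8 = 1·14833 = 14833
  i=1: C(8,1)·!7 = 8·1854 = 14832
  i=2: C(8,2)·!6 = 28·265 = 7420
Total = 37085.

37085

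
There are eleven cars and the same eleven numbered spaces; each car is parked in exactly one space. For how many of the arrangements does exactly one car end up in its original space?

14684571

Pick the single fixed position: C(11,1) = 11 ways.
The other 10 form a derangement: !10 = 1334961.
Total: 11 × 1334961 = 14684571.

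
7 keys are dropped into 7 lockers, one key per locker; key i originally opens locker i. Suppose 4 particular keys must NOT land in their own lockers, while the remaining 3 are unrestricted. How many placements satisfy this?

Inclusion-exclusion on the 4 forbidden self-matches:
Σ_{j=0}^{4} (-1)^j C(4,j)(7-j)!
= C(4,0)·7! - C(4,1)·6! + C(4,2)·5! - C(4,3)·4! + C(4,4)·3!
= 5040 - 2880 + 720 - 96 + 6
= 2790

2790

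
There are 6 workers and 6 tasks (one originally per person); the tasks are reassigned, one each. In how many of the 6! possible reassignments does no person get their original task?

The number of derangements of 6 is !6 = Σ_{k=0}^{6} (-1)^k·6!/k!
= 6! - 6!/1! + 6!/2! - 6!/3! + 6!/4! - 6!/5! + 6!/6!
= 720 - 720 + 360 - 120 + 30 - 6 + 1
= 265

265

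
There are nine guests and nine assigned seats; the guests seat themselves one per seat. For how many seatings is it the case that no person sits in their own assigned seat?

By inclusion-exclusion, !9 = Σ (-1)^k · 9!/k! for k=0..9
= 9! - 9!/1! + 9!/2! - 9!/3! + 9!/4! - 9!/5! + 9!/6! - 9!/7! + 9!/8! - 9!/9!
= 362880 - 362880 + 181440 - 60480 + 15120 - 3024 + 504 - 72 + 9 - 1
= 133496

133496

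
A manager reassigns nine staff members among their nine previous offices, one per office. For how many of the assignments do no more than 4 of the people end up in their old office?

361541

# with exactly i fixed is C(9,i)·!(9-i); sum over i=0..4:
  i=0: C(9,0)·!9 = 1·133496 = 133496
  i=1: C(9,1)·!8 = 9·14833 = 133497
  i=2: C(9,2)·!7 = 36·1854 = 66744
  i=3: C(9,3)·!6 = 84·265 = 22260
  i=4: C(9,4)·!5 = 126·44 = 5544
Total = 361541.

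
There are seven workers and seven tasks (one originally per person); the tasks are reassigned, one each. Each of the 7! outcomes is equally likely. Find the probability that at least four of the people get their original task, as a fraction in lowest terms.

Favorable outcomes: Σ_{i≥4} C(7,i)·!(7-i) = 35·2 + 21·1 + 7·0 + 1·1 = 92.
Total outcomes: 7! = 5040.
Probability = 92/5040 = 23/1260.

23/1260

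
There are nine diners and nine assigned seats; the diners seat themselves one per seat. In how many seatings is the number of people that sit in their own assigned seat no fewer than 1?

# with exactly i fixed is C(9,i)·!(9-i); sum over i=1..9:
  i=1: C(9,1)·!8 = 9·14833 = 133497
  i=2: C(9,2)·!7 = 36·1854 = 66744
  i=3: C(9,3)·!6 = 84·265 = 22260
  i=4: C(9,4)·!5 = 126·44 = 5544
  i=5: C(9,5)·!4 = 126·9 = 1134
  i=6: C(9,6)·!3 = 84·2 = 168
  i=7: C(9,7)·!2 = 36·1 = 36
  i=8: C(9,8)·!1 = 9·0 = 0
  i=9: C(9,9)·!0 = 1·1 = 1
Total = 229384.

229384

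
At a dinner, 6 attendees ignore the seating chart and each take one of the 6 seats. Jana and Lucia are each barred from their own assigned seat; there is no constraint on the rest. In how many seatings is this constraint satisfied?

504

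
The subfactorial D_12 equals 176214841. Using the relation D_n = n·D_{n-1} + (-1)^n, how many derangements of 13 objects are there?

2290792932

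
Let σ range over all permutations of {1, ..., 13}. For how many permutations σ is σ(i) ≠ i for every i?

2290792932

Use !n = (n-1)(!(n-1) + !(n-2)).
!13 = 12·(176214841 + 14684570) = 12·190899411 = 2290792932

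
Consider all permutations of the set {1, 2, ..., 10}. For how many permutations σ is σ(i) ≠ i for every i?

By inclusion-exclusion, !10 = Σ (-1)^k · 10!/k! for k=0..10
= 10! - 10!/1! + 10!/2! - 10!/3! + 10!/4! - 10!/5! + 10!/6! - 10!/7! + 10!/8! - 10!/9! + 10!/10!
= 3628800 - 3628800 + 1814400 - 604800 + 151200 - 30240 + 5040 - 720 + 90 - 10 + 1
= 1334961

1334961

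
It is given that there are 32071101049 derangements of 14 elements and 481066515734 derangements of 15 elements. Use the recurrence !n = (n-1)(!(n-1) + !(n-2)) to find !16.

7697064251745

!16 = (16-1)·(!15 + !14) = 15·(481066515734 + 32071101049) = 15·513137616783 = 7697064251745.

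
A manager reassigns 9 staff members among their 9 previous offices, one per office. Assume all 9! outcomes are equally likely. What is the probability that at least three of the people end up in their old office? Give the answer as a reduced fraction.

29143/362880

Favorable outcomes: Σ_{i≥3} C(9,i)·!(9-i) = 84·265 + 126·44 + 126·9 + 84·2 + 36·1 + 9·0 + 1·1 = 29143.
Total outcomes: 9! = 362880.
Probability = 29143/362880 = 29143/362880.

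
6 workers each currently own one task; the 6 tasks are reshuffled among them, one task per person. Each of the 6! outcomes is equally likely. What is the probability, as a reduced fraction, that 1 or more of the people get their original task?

Favorable outcomes: Σ_{i≥1} C(6,i)·!(6-i) = 6·44 + 15·9 + 20·2 + 15·1 + 6·0 + 1·1 = 455.
Total outcomes: 6! = 720.
Probability = 455/720 = 91/144.

91/144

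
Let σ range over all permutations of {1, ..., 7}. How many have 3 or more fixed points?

407

# with exactly i fixed is C(7,i)·!(7-i); sum over i=3..7:
  i=3: C(7,3)·!4 = 35·9 = 315
  i=4: C(7,4)·!3 = 35·2 = 70
  i=5: C(7,5)·!2 = 21·1 = 21
  i=6: C(7,6)·!1 = 7·0 = 0
  i=7: C(7,7)·!0 = 1·1 = 1
Total = 407.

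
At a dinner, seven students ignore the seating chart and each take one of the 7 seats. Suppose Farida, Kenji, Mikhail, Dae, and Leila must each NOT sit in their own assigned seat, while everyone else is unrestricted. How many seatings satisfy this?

Let A_j be the event that the j-th constrained one is fixed. By inclusion-exclusion over the 5 events:
Σ_{j=0}^{5} (-1)^j C(5,j)(7-j)!
= C(5,0)·7! - C(5,1)·6! + C(5,2)·5! - C(5,3)·4! + C(5,4)·3! - C(5,5)·2!
= 5040 - 3600 + 1200 - 240 + 30 - 2
= 2428

2428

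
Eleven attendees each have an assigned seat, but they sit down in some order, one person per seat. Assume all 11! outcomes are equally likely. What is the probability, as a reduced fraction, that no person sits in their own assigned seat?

Favorable outcomes: !11 = 14684570.
Total outcomes: 11! = 39916800.
Probability = 14684570/39916800 = 1468457/3991680.

1468457/3991680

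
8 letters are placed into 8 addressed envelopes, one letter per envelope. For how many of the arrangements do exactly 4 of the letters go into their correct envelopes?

630

Choose which 4 of the 8 are fixed: C(8,4) = 70.
The other 4 form a derangement: !4 = 9.
Total: 70 × 9 = 630.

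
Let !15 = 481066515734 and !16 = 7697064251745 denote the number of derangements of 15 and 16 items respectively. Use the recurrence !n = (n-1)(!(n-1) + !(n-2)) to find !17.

130850092279664

!17 = (17-1)·(!16 + !15) = 16·(7697064251745 + 481066515734) = 16·8178130767479 = 130850092279664.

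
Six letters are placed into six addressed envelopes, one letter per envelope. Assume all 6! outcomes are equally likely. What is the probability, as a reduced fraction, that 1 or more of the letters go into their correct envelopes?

91/144

Favorable outcomes: Σ_{i≥1} C(6,i)·!(6-i) = 6·44 + 15·9 + 20·2 + 15·1 + 6·0 + 1·1 = 455.
Total outcomes: 6! = 720.
Probability = 455/720 = 91/144.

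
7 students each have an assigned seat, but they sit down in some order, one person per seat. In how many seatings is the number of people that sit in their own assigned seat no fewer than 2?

1331

# with exactly i fixed is C(7,i)·!(7-i); sum over i=2..7:
  i=2: C(7,2)·!5 = 21·44 = 924
  i=3: C(7,3)·!4 = 35·9 = 315
  i=4: C(7,4)·!3 = 35·2 = 70
  i=5: C(7,5)·!2 = 21·1 = 21
  i=6: C(7,6)·!1 = 7·0 = 0
  i=7: C(7,7)·!0 = 1·1 = 1
Total = 1331.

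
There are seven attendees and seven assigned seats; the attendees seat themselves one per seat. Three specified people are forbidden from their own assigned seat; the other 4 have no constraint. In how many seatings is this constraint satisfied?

Let A_j be the event that the j-th constrained one is fixed. By inclusion-exclusion over the 3 events:
Σ_{j=0}^{3} (-1)^j C(3,j)(7-j)!
= C(3,0)·7! - C(3,1)·6! + C(3,2)·5! - C(3,3)·4!
= 5040 - 2160 + 360 - 24
= 3216

3216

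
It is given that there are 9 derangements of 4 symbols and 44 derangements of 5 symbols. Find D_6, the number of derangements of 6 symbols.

265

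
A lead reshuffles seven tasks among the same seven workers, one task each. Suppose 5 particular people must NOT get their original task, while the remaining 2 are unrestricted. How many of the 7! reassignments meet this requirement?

Let A_j be the event that the j-th constrained one is fixed. By inclusion-exclusion over the 5 events:
Σ_{j=0}^{5} (-1)^j C(5,j)(7-j)!
= C(5,0)·7! - C(5,1)·6! + C(5,2)·5! - C(5,3)·4! + C(5,4)·3! - C(5,5)·2!
= 5040 - 3600 + 1200 - 240 + 30 - 2
= 2428

2428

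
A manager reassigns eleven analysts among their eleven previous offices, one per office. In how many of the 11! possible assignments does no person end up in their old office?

14684570

Use !n = n·!(n-1) + (-1)^n.
!11 = 11·1334961 - 1 = 14684570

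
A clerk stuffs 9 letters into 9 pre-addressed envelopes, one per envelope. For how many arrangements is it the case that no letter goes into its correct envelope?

Use !n = (n-1)(!(n-1) + !(n-2)).
!9 = 8·(14833 + 1854) = 8·16687 = 133496

133496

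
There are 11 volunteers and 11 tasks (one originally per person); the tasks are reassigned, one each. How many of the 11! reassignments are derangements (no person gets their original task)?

14684570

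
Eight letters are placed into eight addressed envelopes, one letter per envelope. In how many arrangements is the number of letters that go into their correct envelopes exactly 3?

Choose which 3 of the 8 are fixed: C(8,3) = 56.
The remaining 5 must be deranged: !5 = 44.
Total: 56 × 44 = 2464.

2464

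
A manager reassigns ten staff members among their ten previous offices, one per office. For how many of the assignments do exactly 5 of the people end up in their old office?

11088

Pick the 5 fixed positions: C(10,5) = 252 ways.
The remaining 5 must be deranged: !5 = 44.
Total: 252 × 44 = 11088.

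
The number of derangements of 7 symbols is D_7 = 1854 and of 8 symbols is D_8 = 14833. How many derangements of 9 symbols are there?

D_9 = (9-1)·(D_8 + D_7) = 8·(14833 + 1854) = 8·16687 = 133496.

133496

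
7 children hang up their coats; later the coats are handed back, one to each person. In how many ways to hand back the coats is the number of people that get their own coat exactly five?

21

Pick the 5 fixed positions: C(7,5) = 21 ways.
The remaining 2 must be deranged: !2 = 1.
Total: 21 × 1 = 21.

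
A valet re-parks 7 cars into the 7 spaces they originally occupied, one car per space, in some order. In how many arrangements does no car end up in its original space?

The number of derangements of 7 is !7 = Σ_{k=0}^{7} (-1)^k·7!/k!
= 7! - 7!/1! + 7!/2! - 7!/3! + 7!/4! - 7!/5! + 7!/6! - 7!/7!
= 5040 - 5040 + 2520 - 840 + 210 - 42 + 7 - 1
= 1854

1854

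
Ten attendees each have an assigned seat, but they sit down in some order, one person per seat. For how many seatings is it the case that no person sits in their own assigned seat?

1334961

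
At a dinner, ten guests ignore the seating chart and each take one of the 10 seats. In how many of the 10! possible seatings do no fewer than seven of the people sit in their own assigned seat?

Sum C(10,i)·!(10-i) for i = 7..10:
  i=7: C(10,7)·!3 = 120·2 = 240
  i=8: C(10,8)·!2 = 45·1 = 45
  i=9: C(10,9)·!1 = 10·0 = 0
  i=10: C(10,10)·!0 = 1·1 = 1
Total = 286.

286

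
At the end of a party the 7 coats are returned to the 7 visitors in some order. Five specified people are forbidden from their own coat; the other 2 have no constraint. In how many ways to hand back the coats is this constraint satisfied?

2428

Let A_j be the event that the j-th constrained one is fixed. By inclusion-exclusion over the 5 events:
Σ_{j=0}^{5} (-1)^j C(5,j)(7-j)!
= C(5,0)·7! - C(5,1)·6! + C(5,2)·5! - C(5,3)·4! + C(5,4)·3! - C(5,5)·2!
= 5040 - 3600 + 1200 - 240 + 30 - 2
= 2428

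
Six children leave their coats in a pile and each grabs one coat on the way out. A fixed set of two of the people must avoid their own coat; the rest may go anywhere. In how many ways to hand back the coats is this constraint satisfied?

504

Inclusion-exclusion on the 2 forbidden self-matches:
Σ_{j=0}^{2} (-1)^j C(2,j)(6-j)!
= C(2,0)·6! - C(2,1)·5! + C(2,2)·4!
= 720 - 240 + 24
= 504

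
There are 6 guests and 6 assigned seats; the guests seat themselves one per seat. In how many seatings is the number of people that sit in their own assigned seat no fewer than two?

191

Sum C(6,i)·!(6-i) for i = 2..6:
  i=2: C(6,2)·!4 = 15·9 = 135
  i=3: C(6,3)·!3 = 20·2 = 40
  i=4: C(6,4)·!2 = 15·1 = 15
  i=5: C(6,5)·!1 = 6·0 = 0
  i=6: C(6,6)·!0 = 1·1 = 1
Total = 191.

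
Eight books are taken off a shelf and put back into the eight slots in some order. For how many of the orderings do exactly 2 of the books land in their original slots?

Pick the 2 fixed positions: C(8,2) = 28 ways.
The remaining 6 must be deranged: !6 = 265.
Total: 28 × 265 = 7420.

7420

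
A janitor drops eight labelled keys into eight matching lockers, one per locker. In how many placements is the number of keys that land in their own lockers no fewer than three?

3235

Sum C(8,i)·!(8-i) for i = 3..8:
  i=3: C(8,3)·!5 = 56·44 = 2464
  i=4: C(8,4)·!4 = 70·9 = 630
  i=5: C(8,5)·!3 = 56·2 = 112
  i=6: C(8,6)·!2 = 28·1 = 28
  i=7: C(8,7)·!1 = 8·0 = 0
  i=8: C(8,8)·!0 = 1·1 = 1
Total = 3235.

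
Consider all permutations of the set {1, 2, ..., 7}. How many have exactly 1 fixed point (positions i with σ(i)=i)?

1855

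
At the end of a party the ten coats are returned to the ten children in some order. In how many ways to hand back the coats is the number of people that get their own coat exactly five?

11088

Choose which 5 of the 10 are fixed: C(10,5) = 252.
The other 5 form a derangement: !5 = 44.
Total: 252 × 44 = 11088.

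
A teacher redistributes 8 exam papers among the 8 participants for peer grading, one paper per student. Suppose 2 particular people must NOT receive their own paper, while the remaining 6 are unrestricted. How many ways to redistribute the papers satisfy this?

Inclusion-exclusion on the 2 forbidden self-matches:
Σ_{j=0}^{2} (-1)^j C(2,j)(8-j)!
= C(2,0)·8! - C(2,1)·7! + C(2,2)·6!
= 40320 - 10080 + 720
= 30960

30960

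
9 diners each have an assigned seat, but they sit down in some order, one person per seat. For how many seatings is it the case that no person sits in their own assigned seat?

133496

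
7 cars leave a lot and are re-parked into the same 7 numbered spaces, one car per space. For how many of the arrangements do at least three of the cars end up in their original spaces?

Sum C(7,i)·!(7-i) for i = 3..7:
  i=3: C(7,3)·!4 = 35·9 = 315
  i=4: C(7,4)·!3 = 35·2 = 70
  i=5: C(7,5)·!2 = 21·1 = 21
  i=6: C(7,6)·!1 = 7·0 = 0
  i=7: C(7,7)·!0 = 1·1 = 1
Total = 407.

407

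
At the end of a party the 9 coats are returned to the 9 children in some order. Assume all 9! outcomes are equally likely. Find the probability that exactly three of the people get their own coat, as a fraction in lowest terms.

Favorable outcomes: C(9,3)·!6 = 84·265 = 22260.
Total outcomes: 9! = 362880.
Probability = 22260/362880 = 53/864.

53/864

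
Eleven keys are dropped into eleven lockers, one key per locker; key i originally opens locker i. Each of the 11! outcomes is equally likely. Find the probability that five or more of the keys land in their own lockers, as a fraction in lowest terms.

Favorable outcomes: Σ_{i≥5} C(11,i)·!(11-i) = 462·265 + 462·44 + 330·9 + 165·2 + 55·1 + 11·0 + 1·1 = 146114.
Total outcomes: 11! = 39916800.
Probability = 146114/39916800 = 73057/19958400.

73057/19958400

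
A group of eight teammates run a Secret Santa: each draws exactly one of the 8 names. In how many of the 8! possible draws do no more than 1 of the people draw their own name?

29665

Sum C(8,i)·!(8-i) for i = 0..1:
  i=0: C(8,0)·!8 = 1·14833 = 14833
  i=1: C(8,1)·!7 = 8·1854 = 14832
Total = 29665.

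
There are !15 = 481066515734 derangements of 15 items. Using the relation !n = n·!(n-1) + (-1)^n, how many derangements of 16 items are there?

!16 = 16·481066515734 + 1 = 7697064251745.

7697064251745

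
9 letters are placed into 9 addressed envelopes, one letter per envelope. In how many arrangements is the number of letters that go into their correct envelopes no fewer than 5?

# with exactly i fixed is C(9,i)·!(9-i); sum over i=5..9:
  i=5: C(9,5)·!4 = 126·9 = 1134
  i=6: C(9,6)·!3 = 84·2 = 168
  i=7: C(9,7)·!2 = 36·1 = 36
  i=8: C(9,8)·!1 = 9·0 = 0
  i=9: C(9,9)·!0 = 1·1 = 1
Total = 1339.

1339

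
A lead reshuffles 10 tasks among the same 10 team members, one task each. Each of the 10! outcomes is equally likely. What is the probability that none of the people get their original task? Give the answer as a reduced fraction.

16481/44800

Favorable outcomes: !10 = 1334961.
Total outcomes: 10! = 3628800.
Probability = 1334961/3628800 = 16481/44800.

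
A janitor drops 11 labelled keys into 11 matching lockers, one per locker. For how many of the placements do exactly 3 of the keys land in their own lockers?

2447445

Pick the 3 fixed positions: C(11,3) = 165 ways.
The other 8 form a derangement: !8 = 14833.
Total: 165 × 14833 = 2447445.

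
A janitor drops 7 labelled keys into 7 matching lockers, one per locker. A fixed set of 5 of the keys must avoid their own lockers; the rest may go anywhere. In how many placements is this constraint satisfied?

Let A_j be the event that the j-th constrained one is fixed. By inclusion-exclusion over the 5 events:
Σ_{j=0}^{5} (-1)^j C(5,j)(7-j)!
= C(5,0)·7! - C(5,1)·6! + C(5,2)·5! - C(5,3)·4! + C(5,4)·3! - C(5,5)·2!
= 5040 - 3600 + 1200 - 240 + 30 - 2
= 2428

2428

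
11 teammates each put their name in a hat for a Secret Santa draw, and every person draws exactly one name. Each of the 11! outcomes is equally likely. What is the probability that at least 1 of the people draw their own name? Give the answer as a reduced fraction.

2523223/3991680

Favorable outcomes: Σ_{i≥1} C(11,i)·!(11-i) = 11·1334961 + 55·133496 + 165·14833 + 330·1854 + 462·265 + 462·44 + 330·9 + 165·2 + 55·1 + 11·0 + 1·1 = 25232230.
Total outcomes: 11! = 39916800.
Probability = 25232230/39916800 = 2523223/3991680.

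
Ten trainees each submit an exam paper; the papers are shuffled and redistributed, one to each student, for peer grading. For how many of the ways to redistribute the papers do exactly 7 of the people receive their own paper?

Pick the 7 fixed positions: C(10,7) = 120 ways.
The other 3 form a derangement: !3 = 2.
Total: 120 × 2 = 240.

240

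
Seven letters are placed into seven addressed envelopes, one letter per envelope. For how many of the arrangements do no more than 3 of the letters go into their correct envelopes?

4948

Sum C(7,i)·!(7-i) for i = 0..3:
  i=0: C(7,0)·!7 = 1·1854 = 1854
  i=1: C(7,1)·!6 = 7·265 = 1855
  i=2: C(7,2)·!5 = 21·44 = 924
  i=3: C(7,3)·!4 = 35·9 = 315
Total = 4948.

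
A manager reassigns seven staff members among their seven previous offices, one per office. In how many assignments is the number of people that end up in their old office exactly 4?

70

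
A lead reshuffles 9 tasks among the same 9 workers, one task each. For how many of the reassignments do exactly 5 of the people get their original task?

1134

Pick the 5 fixed positions: C(9,5) = 126 ways.
The remaining 4 must be deranged: !4 = 9.
Total: 126 × 9 = 1134.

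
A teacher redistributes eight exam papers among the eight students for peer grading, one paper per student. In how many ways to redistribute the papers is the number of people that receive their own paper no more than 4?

40179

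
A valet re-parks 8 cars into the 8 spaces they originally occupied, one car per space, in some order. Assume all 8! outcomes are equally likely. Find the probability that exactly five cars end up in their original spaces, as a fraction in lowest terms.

1/360

Favorable outcomes: C(8,5)·!3 = 56·2 = 112.
Total outcomes: 8! = 40320.
Probability = 112/40320 = 1/360.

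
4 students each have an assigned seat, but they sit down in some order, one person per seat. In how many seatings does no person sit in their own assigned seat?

9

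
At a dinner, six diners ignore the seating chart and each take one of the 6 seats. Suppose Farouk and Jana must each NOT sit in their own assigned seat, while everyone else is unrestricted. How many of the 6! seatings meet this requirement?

Inclusion-exclusion on the 2 forbidden self-matches:
Σ_{j=0}^{2} (-1)^j C(2,j)(6-j)!
= C(2,0)·6! - C(2,1)·5! + C(2,2)·4!
= 720 - 240 + 24
= 504

504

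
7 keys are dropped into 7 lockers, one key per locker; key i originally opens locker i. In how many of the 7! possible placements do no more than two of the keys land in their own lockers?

4633

Sum C(7,i)·!(7-i) for i = 0..2:
  i=0: C(7,0)·!7 = 1·1854 = 1854
  i=1: C(7,1)·!6 = 7·265 = 1855
  i=2: C(7,2)·!5 = 21·44 = 924
Total = 4633.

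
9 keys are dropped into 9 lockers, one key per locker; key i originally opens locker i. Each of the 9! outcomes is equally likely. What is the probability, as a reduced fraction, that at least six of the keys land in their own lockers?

41/72576

Favorable outcomes: Σ_{i≥6} C(9,i)·!(9-i) = 84·2 + 36·1 + 9·0 + 1·1 = 205.
Total outcomes: 9! = 362880.
Probability = 205/362880 = 41/72576.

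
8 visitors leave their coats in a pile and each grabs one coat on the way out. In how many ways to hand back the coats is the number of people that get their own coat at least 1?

25487

# with exactly i fixed is C(8,i)·!(8-i); sum over i=1..8:
  i=1: C(8,1)·!7 = 8·1854 = 14832
  i=2: C(8,2)·!6 = 28·265 = 7420
  i=3: C(8,3)·!5 = 56·44 = 2464
  i=4: C(8,4)·!4 = 70·9 = 630
  i=5: C(8,5)·!3 = 56·2 = 112
  i=6: C(8,6)·!2 = 28·1 = 28
  i=7: C(8,7)·!1 = 8·0 = 0
  i=8: C(8,8)·!0 = 1·1 = 1
Total = 25487.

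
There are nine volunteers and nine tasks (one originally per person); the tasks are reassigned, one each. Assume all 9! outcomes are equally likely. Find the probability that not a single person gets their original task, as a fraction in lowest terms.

Favorable outcomes: !9 = 133496.
Total outcomes: 9! = 362880.
Probability = 133496/362880 = 16687/45360.

16687/45360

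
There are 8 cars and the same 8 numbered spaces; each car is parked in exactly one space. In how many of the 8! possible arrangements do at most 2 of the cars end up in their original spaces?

Sum C(8,i)·!(8-i) for i = 0..2:
  i=0: C(8,0)·!8 = 1·14833 = 14833
  i=1: C(8,1)·!7 = 8·1854 = 14832
  i=2: C(8,2)·!6 = 28·265 = 7420
Total = 37085.

37085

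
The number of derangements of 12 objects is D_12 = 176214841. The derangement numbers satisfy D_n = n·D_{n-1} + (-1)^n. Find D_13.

D_13 = 13·176214841 - 1 = 2290792932.

2290792932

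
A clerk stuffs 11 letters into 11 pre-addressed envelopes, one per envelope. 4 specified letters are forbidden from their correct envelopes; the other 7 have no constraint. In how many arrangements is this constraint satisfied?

Let A_j be the event that the j-th constrained one is fixed. By inclusion-exclusion over the 4 events:
Σ_{j=0}^{4} (-1)^j C(4,j)(11-j)!
= C(4,0)·11! - C(4,1)·10! + C(4,2)·9! - C(4,3)·8! + C(4,4)·7!
= 39916800 - 14515200 + 2177280 - 161280 + 5040
= 27422640

27422640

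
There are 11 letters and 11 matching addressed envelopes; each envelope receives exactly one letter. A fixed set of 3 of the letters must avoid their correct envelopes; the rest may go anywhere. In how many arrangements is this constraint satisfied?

Let A_j be the event that the j-th constrained one is fixed. By inclusion-exclusion over the 3 events:
Σ_{j=0}^{3} (-1)^j C(3,j)(11-j)!
= C(3,0)·11! - C(3,1)·10! + C(3,2)·9! - C(3,3)·8!
= 39916800 - 10886400 + 1088640 - 40320
= 30078720

30078720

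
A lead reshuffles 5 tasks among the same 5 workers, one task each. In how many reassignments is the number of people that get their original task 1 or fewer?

89

Sum C(5,i)·!(5-i) for i = 0..1:
  i=0: C(5,0)·!5 = 1·44 = 44
  i=1: C(5,1)·!4 = 5·9 = 45
Total = 89.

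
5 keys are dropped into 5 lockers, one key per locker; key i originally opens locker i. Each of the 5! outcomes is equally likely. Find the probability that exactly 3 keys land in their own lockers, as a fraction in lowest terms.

1/12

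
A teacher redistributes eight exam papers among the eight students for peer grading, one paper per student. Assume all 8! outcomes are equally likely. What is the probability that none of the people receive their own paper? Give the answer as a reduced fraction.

2119/5760

Favorable outcomes: !8 = 14833.
Total outcomes: 8! = 40320.
Probability = 14833/40320 = 2119/5760.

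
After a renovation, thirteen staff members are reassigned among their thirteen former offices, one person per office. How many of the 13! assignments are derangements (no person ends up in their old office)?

2290792932

The subfactorial !13 = [13!/e] (nearest integer).
13! = 6227020800, and 6227020800/e ≈ 2290792932.07, so !13 = 2290792932.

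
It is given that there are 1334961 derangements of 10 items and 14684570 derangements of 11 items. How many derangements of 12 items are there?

176214841

D_12 = (12-1)·(D_11 + D_10) = 11·(14684570 + 1334961) = 11·16019531 = 176214841.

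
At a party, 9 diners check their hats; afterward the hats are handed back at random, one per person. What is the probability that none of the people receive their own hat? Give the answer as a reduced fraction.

Favorable outcomes: !9 = 133496.
Total outcomes: 9! = 362880.
Probability = 133496/362880 = 16687/45360.

16687/45360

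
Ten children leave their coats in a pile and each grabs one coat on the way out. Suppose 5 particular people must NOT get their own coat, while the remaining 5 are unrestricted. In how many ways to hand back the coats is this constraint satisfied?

2170680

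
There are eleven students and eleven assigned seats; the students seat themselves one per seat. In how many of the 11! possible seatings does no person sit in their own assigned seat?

14684570

The number of derangements of 11 is !11 = Σ_{k=0}^{11} (-1)^k·11!/k!
= 11! - 11!/1! + 11!/2! - 11!/3! + 11!/4! - 11!/5! + 11!/6! - 11!/7! + 11!/8! - 11!/9! + 11!/10! - 11!/11!
= 39916800 - 39916800 + 19958400 - 6652800 + 1663200 - 332640 + 55440 - 7920 + 990 - 110 + 11 - 1
= 14684570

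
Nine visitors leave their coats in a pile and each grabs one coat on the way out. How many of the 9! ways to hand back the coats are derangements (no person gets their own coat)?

!9 = 9! · Σ_{k=0}^{9} (-1)^k/k!
= 9! - 9!/1! + 9!/2! - 9!/3! + 9!/4! - 9!/5! + 9!/6! - 9!/7! + 9!/8! - 9!/9!
= 362880 - 362880 + 181440 - 60480 + 15120 - 3024 + 504 - 72 + 9 - 1
= 133496

133496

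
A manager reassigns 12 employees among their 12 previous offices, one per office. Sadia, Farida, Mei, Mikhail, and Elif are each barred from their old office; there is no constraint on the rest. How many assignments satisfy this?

312273360

Let A_j be the event that the j-th constrained one is fixed. By inclusion-exclusion over the 5 events:
Σ_{j=0}^{5} (-1)^j C(5,j)(12-j)!
= C(5,0)·12! - C(5,1)·11! + C(5,2)·10! - C(5,3)·9! + C(5,4)·8! - C(5,5)·7!
= 479001600 - 199584000 + 36288000 - 3628800 + 201600 - 5040
= 312273360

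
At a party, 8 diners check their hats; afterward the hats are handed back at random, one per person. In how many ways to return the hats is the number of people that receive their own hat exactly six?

28

Choose which 6 of the 8 are fixed: C(8,6) = 28.
The remaining 2 must be deranged: !2 = 1.
Total: 28 × 1 = 28.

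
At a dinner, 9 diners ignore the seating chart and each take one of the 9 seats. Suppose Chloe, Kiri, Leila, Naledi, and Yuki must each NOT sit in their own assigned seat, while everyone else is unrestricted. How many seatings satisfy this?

205056

Let A_j be the event that the j-th constrained one is fixed. By inclusion-exclusion over the 5 events:
Σ_{j=0}^{5} (-1)^j C(5,j)(9-j)!
= C(5,0)·9! - C(5,1)·8! + C(5,2)·7! - C(5,3)·6! + C(5,4)·5! - C(5,5)·4!
= 362880 - 201600 + 50400 - 7200 + 600 - 24
= 205056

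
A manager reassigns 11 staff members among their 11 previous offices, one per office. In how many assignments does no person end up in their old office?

14684570

The number of derangements of 11 is !11 = Σ_{k=0}^{11} (-1)^k·11!/k!
= 11! - 11!/1! + 11!/2! - 11!/3! + 11!/4! - 11!/5! + 11!/6! - 11!/7! + 11!/8! - 11!/9! + 11!/10! - 11!/11!
= 39916800 - 39916800 + 19958400 - 6652800 + 1663200 - 332640 + 55440 - 7920 + 990 - 110 + 11 - 1
= 14684570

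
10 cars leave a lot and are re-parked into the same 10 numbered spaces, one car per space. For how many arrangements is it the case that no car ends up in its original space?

1334961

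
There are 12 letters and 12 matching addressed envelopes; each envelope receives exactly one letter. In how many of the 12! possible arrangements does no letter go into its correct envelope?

176214841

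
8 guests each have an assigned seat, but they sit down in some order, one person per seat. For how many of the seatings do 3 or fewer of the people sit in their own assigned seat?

39549

Sum C(8,i)·!(8-i) for i = 0..3:
  i=0: C(8,0)·!8 = 1·14833 = 14833
  i=1: C(8,1)·!7 = 8·1854 = 14832
  i=2: C(8,2)·!6 = 28·265 = 7420
  i=3: C(8,3)·!5 = 56·44 = 2464
Total = 39549.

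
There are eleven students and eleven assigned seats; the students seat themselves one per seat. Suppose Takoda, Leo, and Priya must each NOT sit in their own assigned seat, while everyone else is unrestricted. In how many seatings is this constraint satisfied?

Let A_j be the event that the j-th constrained one is fixed. By inclusion-exclusion over the 3 events:
Σ_{j=0}^{3} (-1)^j C(3,j)(11-j)!
= C(3,0)·11! - C(3,1)·10! + C(3,2)·9! - C(3,3)·8!
= 39916800 - 10886400 + 1088640 - 40320
= 30078720

30078720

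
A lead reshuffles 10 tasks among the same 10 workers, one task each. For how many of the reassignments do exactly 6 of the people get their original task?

1890

Choose which 6 of the 10 are fixed: C(10,6) = 210.
The other 4 form a derangement: !4 = 9.
Total: 210 × 9 = 1890.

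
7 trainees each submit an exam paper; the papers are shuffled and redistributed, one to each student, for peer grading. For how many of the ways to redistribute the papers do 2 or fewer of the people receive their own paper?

4633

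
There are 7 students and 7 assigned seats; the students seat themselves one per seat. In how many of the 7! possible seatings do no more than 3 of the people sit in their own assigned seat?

# with exactly i fixed is C(7,i)·!(7-i); sum over i=0..3:
  i=0: C(7,0)·!7 = 1·1854 = 1854
  i=1: C(7,1)·!6 = 7·265 = 1855
  i=2: C(7,2)·!5 = 21·44 = 924
  i=3: C(7,3)·!4 = 35·9 = 315
Total = 4948.

4948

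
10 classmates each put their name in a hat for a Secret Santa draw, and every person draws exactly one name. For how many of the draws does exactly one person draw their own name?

Choose which one of the 10 is fixed: C(10,1) = 10.
The remaining 9 must be deranged: !9 = 133496.
Total: 10 × 133496 = 1334960.

1334960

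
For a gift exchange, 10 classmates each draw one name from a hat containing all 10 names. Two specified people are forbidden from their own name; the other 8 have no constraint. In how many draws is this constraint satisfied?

Let A_j be the event that the j-th constrained one is fixed. By inclusion-exclusion over the 2 events:
Σ_{j=0}^{2} (-1)^j C(2,j)(10-j)!
= C(2,0)·10! - C(2,1)·9! + C(2,2)·8!
= 3628800 - 725760 + 40320
= 2943360

2943360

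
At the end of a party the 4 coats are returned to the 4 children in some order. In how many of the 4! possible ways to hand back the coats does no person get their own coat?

The subfactorial !4 = [4!/e] (nearest integer).
4! = 24, and 24/e ≈ 8.83, so !4 = 9.

9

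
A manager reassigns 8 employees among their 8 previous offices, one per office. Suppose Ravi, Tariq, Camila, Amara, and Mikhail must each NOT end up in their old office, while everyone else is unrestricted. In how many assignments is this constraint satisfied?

Inclusion-exclusion on the 5 forbidden self-matches:
Σ_{j=0}^{5} (-1)^j C(5,j)(8-j)!
= C(5,0)·8! - C(5,1)·7! + C(5,2)·6! - C(5,3)·5! + C(5,4)·4! - C(5,5)·3!
= 40320 - 25200 + 7200 - 1200 + 120 - 6
= 21234

21234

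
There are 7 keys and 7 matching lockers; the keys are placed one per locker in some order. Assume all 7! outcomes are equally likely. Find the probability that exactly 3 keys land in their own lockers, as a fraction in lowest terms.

Favorable outcomes: C(7,3)·!4 = 35·9 = 315.
Total outcomes: 7! = 5040.
Probability = 315/5040 = 1/16.

1/16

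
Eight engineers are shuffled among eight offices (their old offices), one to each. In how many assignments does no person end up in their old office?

!8 = 8! · Σ_{k=0}^{8} (-1)^k/k!
= 8! - 8!/1! + 8!/2! - 8!/3! + 8!/4! - 8!/5! + 8!/6! - 8!/7! + 8!/8!
= 40320 - 40320 + 20160 - 6720 + 1680 - 336 + 56 - 8 + 1
= 14833

14833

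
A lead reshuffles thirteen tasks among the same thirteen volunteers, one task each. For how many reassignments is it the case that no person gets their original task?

Use !n = (n-1)(!(n-1) + !(n-2)).
!13 = 12·(176214841 + 14684570) = 12·190899411 = 2290792932

2290792932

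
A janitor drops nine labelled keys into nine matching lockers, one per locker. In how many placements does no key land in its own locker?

Recurrence: !9 = 9·!8 + (-1)^9.
!9 = 9·14833 - 1 = 133496

133496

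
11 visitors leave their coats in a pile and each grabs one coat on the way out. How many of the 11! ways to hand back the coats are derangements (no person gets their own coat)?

14684570

By inclusion-exclusion, !11 = Σ (-1)^k · 11!/k! for k=0..11
= 11! - 11!/1! + 11!/2! - 11!/3! + 11!/4! - 11!/5! + 11!/6! - 11!/7! + 11!/8! - 11!/9! + 11!/10! - 11!/11!
= 39916800 - 39916800 + 19958400 - 6652800 + 1663200 - 332640 + 55440 - 7920 + 990 - 110 + 11 - 1
= 14684570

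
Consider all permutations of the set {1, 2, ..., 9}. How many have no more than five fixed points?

362675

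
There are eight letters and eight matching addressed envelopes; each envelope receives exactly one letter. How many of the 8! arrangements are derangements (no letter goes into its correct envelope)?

Recurrence: !8 = 7·(!7 + !6).
!8 = 7·(1854 + 265) = 7·2119 = 14833

14833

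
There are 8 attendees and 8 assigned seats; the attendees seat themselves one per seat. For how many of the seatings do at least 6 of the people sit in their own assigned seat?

29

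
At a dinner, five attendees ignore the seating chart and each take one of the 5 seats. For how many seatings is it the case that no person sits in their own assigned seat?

44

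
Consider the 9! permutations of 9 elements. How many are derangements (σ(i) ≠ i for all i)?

133496

!9 is the nearest integer to 9!/e.
9! = 362880, and 362880/e ≈ 133496.09, so !9 = 133496.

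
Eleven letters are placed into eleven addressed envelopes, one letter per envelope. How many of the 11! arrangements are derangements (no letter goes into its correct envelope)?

14684570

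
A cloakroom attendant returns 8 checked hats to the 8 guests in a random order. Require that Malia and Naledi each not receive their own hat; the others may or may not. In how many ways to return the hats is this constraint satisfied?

30960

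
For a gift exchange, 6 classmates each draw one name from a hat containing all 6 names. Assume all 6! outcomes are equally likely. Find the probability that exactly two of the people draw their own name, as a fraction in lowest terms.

Favorable outcomes: C(6,2)·!4 = 15·9 = 135.
Total outcomes: 6! = 720.
Probability = 135/720 = 3/16.

3/16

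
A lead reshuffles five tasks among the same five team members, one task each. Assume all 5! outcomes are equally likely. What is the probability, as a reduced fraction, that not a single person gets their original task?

11/30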